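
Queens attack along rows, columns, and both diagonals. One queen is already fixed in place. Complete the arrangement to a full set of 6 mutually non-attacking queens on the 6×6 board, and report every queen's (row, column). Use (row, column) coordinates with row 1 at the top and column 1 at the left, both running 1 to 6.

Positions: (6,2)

Row 1: attacked by (6,2)→{2}. Safe: 1, 3, 4, 5, 6. Place at column 5.
Row 2: attacked by (1,5)→{4,5,6}; (6,2)→{2,6}. Safe: 1, 3. Place at column 3.
Row 3: attacked by (1,5)→{3,5}; (2,3)→{2,3,4}; (6,2)→{2,5}. Safe: 1, 6. Place at column 1.
Row 4: attacked by (1,5)→{2,5}; (2,3)→{1,3,5}; (3,1)→{1,2}; (6,2)→{2,4}. Safe: 6. Place at column 6.
Row 5: attacked by (1,5)→{1,5}; (2,3)→{3,6}; (3,1)→{1,3}; (4,6)→{5,6}; (6,2)→{1,2,3}. Safe: 4. Place at column 4.
Columns [5, 3, 1, 6, 4, 2], r−c [-4, -1, 2, -2, 1, 4], r+c [6, 5, 4, 10, 9, 8] are all distinct, so no two queens attack.

(1,5) (2,3) (3,1) (4,6) (5,4) (6,2)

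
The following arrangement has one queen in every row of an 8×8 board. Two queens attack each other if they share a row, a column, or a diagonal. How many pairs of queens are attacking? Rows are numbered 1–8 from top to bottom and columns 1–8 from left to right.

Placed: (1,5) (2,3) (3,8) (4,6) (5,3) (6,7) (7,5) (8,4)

Same column: (1,5)–(7,5) (column 5); (2,3)–(5,3) (column 3).
Same diagonal: (2,3)–(6,7) (|2−6| = |3−7| = 4); (5,3)–(7,5) (|5−7| = |3−5| = 2); (7,5)–(8,4) (|7−8| = |5−4| = 1).
Total attacking pairs: 5.

5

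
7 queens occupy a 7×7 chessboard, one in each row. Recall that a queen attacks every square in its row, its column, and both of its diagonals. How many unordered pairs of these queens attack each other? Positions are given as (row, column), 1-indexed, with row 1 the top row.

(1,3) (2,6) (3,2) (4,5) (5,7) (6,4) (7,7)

Same column: (5,7)–(7,7) (column 7).
Same diagonal: (1,3)–(5,7) (|1−5| = |3−7| = 4).
Total attacking pairs: 2.

2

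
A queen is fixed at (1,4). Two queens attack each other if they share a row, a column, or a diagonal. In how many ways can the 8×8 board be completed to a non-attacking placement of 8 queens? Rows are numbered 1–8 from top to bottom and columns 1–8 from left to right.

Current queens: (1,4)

18

Branch on row 2: col 1 → 2; col 2 → 6; col 6 → 3; col 7 → 4; col 8 → 3.
Sum: 2 + 6 + 3 + 4 + 3 = 18.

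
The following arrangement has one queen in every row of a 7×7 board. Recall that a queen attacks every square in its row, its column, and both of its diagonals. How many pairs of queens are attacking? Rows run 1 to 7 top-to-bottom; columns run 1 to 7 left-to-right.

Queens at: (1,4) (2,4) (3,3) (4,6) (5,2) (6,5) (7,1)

3

Same column: (1,4)–(2,4) (column 4).
Same diagonal: (2,4)–(3,3) (|2−3| = |4−3| = 1); (2,4)–(4,6) (|2−4| = |4−6| = 2).
Total attacking pairs: 3.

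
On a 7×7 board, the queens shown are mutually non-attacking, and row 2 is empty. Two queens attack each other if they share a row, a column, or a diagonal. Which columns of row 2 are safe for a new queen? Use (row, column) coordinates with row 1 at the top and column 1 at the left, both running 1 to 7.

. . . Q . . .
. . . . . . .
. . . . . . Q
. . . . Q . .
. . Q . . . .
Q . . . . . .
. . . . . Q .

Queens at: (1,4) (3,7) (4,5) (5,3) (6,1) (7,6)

(1,4) attacks row 2 at column 4 and diagonals 3, 5.
(3,7) attacks row 2 at column 7 and diagonals 6.
(4,5) attacks row 2 at column 5 and diagonals 3, 7.
(5,3) attacks row 2 at column 3 and diagonals 6.
(6,1) attacks row 2 at column 1 and diagonals 5.
(7,6) attacks row 2 at column 6 and diagonals 1.
Attacked columns: {1, 3, 4, 5, 6, 7}. Safe: {2}.

columns 2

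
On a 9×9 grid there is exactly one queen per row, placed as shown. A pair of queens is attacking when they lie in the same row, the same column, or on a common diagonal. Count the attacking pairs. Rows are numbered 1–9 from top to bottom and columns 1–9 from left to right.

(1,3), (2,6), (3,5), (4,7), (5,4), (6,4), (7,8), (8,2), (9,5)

5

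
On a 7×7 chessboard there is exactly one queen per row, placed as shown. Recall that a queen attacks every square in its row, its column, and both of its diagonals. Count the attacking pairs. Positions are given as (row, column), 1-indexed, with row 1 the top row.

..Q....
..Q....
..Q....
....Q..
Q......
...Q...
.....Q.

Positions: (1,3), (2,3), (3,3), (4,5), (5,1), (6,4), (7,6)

Same column: (1,3)–(2,3) (column 3); (1,3)–(3,3) (column 3); (2,3)–(3,3) (column 3).
Same diagonal: (2,3)–(4,5) (|2−4| = |3−5| = 2); (3,3)–(5,1) (|3−5| = |3−1| = 2).
Total attacking pairs: 5.

5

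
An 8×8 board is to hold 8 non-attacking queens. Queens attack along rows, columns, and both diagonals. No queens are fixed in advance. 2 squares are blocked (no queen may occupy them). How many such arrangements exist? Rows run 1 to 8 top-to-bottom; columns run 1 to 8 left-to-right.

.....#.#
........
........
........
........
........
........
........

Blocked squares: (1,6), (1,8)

72

Branch on row 1: col 1 → 4; col 2 → 8; col 3 → 16; col 4 → 18; col 5 → 18; col 7 → 8.
Sum: 4 + 8 + 16 + 18 + 18 + 8 = 72.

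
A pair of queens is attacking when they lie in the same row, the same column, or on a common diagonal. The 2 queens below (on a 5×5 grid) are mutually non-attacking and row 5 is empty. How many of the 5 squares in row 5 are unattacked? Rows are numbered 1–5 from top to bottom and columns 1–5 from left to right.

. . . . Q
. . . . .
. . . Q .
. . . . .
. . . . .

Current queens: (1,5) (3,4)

1

(1,5) attacks row 5 at column 5 and diagonals 1.
(3,4) attacks row 5 at column 4 and diagonals 2.
Attacked columns: {1, 2, 4, 5}. Safe: {3}.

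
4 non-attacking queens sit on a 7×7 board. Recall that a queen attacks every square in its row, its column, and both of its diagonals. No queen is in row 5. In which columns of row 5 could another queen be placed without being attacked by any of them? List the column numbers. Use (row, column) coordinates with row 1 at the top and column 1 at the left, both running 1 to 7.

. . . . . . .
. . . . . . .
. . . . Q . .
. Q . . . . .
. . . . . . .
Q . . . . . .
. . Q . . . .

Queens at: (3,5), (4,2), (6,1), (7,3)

columns 4, 6

(3,5) attacks row 5 at column 5 and diagonals 3, 7.
(4,2) attacks row 5 at column 2 and diagonals 1, 3.
(6,1) attacks row 5 at column 1 and diagonals 2.
(7,3) attacks row 5 at column 3 and diagonals 1, 5.
Attacked columns: {1, 2, 3, 5, 7}. Safe: {4, 6}.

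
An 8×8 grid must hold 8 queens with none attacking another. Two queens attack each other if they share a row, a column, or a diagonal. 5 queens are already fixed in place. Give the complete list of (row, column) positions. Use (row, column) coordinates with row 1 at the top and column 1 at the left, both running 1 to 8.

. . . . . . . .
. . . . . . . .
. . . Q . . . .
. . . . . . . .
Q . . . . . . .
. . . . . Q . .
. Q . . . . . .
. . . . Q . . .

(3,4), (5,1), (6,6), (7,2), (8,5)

(1,3) (2,8) (3,4) (4,7) (5,1) (6,6) (7,2) (8,5)

Row 1: attacked by (3,4)→{2,4,6}; (5,1)→{1,5}; (6,6)→{1,6}; (7,2)→{2,8}; (8,5)→{5}. Safe: 3, 7. Place at column 3.
Row 2: attacked by (1,3)→{2,3,4}; (3,4)→{3,4,5}; (5,1)→{1,4}; (6,6)→{2,6}; (7,2)→{2,7}; (8,5)→{5}. Safe: 8. Place at column 8.
Row 4: attacked by (1,3)→{3,6}; (2,8)→{6,8}; (3,4)→{3,4,5}; (5,1)→{1,2}; (6,6)→{4,6,8}; (7,2)→{2,5}; (8,5)→{1,5}. Safe: 7. Place at column 7.
Columns [3, 8, 4, 7, 1, 6, 2, 5], r−c [-2, -6, -1, -3, 4, 0, 5, 3], r+c [4, 10, 7, 11, 6, 12, 9, 13] are all distinct, so no two queens attack.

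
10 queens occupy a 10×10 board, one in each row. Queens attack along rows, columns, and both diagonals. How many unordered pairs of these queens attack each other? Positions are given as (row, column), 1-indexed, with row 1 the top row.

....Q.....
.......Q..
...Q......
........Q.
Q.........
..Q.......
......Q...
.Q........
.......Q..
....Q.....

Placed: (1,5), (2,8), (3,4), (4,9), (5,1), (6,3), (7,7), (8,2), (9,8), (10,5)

Same column: (1,5)–(10,5) (column 5); (2,8)–(9,8) (column 8).
Same diagonal: (1,5)–(5,1) (|1−5| = |5−1| = 4); (2,8)–(8,2) (|2−8| = |8−2| = 6).
Total attacking pairs: 4.

4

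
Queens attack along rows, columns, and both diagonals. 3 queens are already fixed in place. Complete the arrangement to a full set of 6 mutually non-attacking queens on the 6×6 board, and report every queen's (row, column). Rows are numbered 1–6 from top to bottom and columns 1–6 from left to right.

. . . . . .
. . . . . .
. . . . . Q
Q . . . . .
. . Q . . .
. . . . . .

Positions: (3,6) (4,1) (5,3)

(1,2) (2,4) (3,6) (4,1) (5,3) (6,5)

Row 1: attacked by (3,6)→{4,6}; (4,1)→{1,4}; (5,3)→{3}. Safe: 2, 5. Place at column 2.
Row 2: attacked by (1,2)→{1,2,3}; (3,6)→{5,6}; (4,1)→{1,3}; (5,3)→{3,6}. Safe: 4. Place at column 4.
Row 6: attacked by (1,2)→{2}; (2,4)→{4}; (3,6)→{3,6}; (4,1)→{1,3}; (5,3)→{2,3,4}. Safe: 5. Place at column 5.
Columns [2, 4, 6, 1, 3, 5], r−c [-1, -2, -3, 3, 2, 1], r+c [3, 6, 9, 5, 8, 11] are all distinct, so no two queens attack.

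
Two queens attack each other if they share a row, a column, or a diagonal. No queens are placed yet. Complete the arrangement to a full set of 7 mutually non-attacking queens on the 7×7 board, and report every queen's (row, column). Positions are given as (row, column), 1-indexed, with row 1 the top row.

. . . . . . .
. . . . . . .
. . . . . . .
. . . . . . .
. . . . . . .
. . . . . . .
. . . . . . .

Row 1: Safe: 1, 2, 3, 4, 5, 6, 7. Place at column 6.
Row 2: attacked by (1,6)→{5,6,7}. Safe: 1, 2, 3, 4. Place at column 1.
Row 3: attacked by (1,6)→{4,6}; (2,1)→{1,2}. Safe: 3, 5, 7. Place at column 3.
Row 4: attacked by (1,6)→{3,6}; (2,1)→{1,3}; (3,3)→{2,3,4}. Safe: 5, 7. Place at column 5.
Row 5: attacked by (1,6)→{2,6}; (2,1)→{1,4}; (3,3)→{1,3,5}; (4,5)→{4,5,6}. Safe: 7. Place at column 7.
Row 6: attacked by (1,6)→{1,6}; (2,1)→{1,5}; (3,3)→{3,6}; (4,5)→{3,5,7}; (5,7)→{6,7}. Safe: 2, 4. Place at column 2.
Row 7: attacked by (1,6)→{6}; (2,1)→{1,6}; (3,3)→{3,7}; (4,5)→{2,5}; (5,7)→{5,7}; (6,2)→{1,2,3}. Safe: 4. Place at column 4.
Columns [6, 1, 3, 5, 7, 2, 4], r−c [-5, 1, 0, -1, -2, 4, 3], r+c [7, 3, 6, 9, 12, 8, 11] are all distinct, so no two queens attack.

(1,6) (2,1) (3,3) (4,5) (5,7) (6,2) (7,4)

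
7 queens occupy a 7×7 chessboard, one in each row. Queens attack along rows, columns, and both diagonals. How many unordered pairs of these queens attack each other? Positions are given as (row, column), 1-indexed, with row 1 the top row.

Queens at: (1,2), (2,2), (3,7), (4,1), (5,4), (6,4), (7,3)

Same column: (1,2)–(2,2) (column 2); (5,4)–(6,4) (column 4).
Same diagonal: (3,7)–(6,4) (|3−6| = |7−4| = 3); (3,7)–(7,3) (|3−7| = |7−3| = 4); (6,4)–(7,3) (|6−7| = |4−3| = 1).
Total attacking pairs: 5.

5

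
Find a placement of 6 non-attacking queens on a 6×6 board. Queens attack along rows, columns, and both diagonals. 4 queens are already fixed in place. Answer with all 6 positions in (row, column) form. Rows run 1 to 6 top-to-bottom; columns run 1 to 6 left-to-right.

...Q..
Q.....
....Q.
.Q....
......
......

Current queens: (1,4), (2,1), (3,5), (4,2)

(1,4) (2,1) (3,5) (4,2) (5,6) (6,3)

Row 5: attacked by (1,4)→{4}; (2,1)→{1,4}; (3,5)→{3,5}; (4,2)→{1,2,3}. Safe: 6. Place at column 6.
Row 6: attacked by (1,4)→{4}; (2,1)→{1,5}; (3,5)→{2,5}; (4,2)→{2,4}; (5,6)→{5,6}. Safe: 3. Place at column 3.
Columns [4, 1, 5, 2, 6, 3], r−c [-3, 1, -2, 2, -1, 3], r+c [5, 3, 8, 6, 11, 9] are all distinct, so no two queens attack.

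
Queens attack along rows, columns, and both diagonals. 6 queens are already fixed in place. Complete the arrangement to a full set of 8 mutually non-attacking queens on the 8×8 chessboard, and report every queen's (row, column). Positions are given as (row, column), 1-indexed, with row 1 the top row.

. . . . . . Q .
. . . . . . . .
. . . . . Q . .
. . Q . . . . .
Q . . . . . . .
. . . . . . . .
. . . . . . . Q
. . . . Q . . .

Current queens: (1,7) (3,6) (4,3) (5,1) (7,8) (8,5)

(1,7) (2,2) (3,6) (4,3) (5,1) (6,4) (7,8) (8,5)

Row 2: attacked by (1,7)→{6,7,8}; (3,6)→{5,6,7}; (4,3)→{1,3,5}; (5,1)→{1,4}; (7,8)→{3,8}; (8,5)→{5}. Safe: 2. Place at column 2.
Row 6: attacked by (1,7)→{2,7}; (2,2)→{2,6}; (3,6)→{3,6}; (4,3)→{1,3,5}; (5,1)→{1,2}; (7,8)→{7,8}; (8,5)→{3,5,7}. Safe: 4. Place at column 4.
Columns [7, 2, 6, 3, 1, 4, 8, 5], r−c [-6, 0, -3, 1, 4, 2, -1, 3], r+c [8, 4, 9, 7, 6, 10, 15, 13] are all distinct, so no two queens attack.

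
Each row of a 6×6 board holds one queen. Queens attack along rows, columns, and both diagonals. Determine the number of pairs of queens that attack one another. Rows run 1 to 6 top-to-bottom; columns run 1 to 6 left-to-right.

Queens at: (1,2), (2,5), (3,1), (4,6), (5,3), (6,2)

3

Same column: (1,2)–(6,2) (column 2).
Same diagonal: (3,1)–(5,3) (|3−5| = |1−3| = 2); (5,3)–(6,2) (|5−6| = |3−2| = 1).
Total attacking pairs: 3.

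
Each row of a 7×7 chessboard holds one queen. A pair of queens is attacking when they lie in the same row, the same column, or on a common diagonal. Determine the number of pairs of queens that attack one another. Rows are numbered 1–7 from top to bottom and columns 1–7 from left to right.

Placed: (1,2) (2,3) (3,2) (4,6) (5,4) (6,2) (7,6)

Same column: (1,2)–(3,2) (column 2); (1,2)–(6,2) (column 2); (3,2)–(6,2) (column 2); (4,6)–(7,6) (column 6).
Same diagonal: (1,2)–(2,3) (|1−2| = |2−3| = 1); (2,3)–(3,2) (|2−3| = |3−2| = 1); (3,2)–(5,4) (|3−5| = |2−4| = 2); (3,2)–(7,6) (|3−7| = |2−6| = 4); (5,4)–(7,6) (|5−7| = |4−6| = 2).
Total attacking pairs: 9.

9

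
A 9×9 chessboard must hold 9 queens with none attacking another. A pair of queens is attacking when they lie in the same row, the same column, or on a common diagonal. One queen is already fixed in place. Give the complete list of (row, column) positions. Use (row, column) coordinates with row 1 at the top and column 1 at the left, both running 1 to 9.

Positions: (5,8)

(1,5) (2,7) (3,2) (4,6) (5,8) (6,1) (7,4) (8,9) (9,3)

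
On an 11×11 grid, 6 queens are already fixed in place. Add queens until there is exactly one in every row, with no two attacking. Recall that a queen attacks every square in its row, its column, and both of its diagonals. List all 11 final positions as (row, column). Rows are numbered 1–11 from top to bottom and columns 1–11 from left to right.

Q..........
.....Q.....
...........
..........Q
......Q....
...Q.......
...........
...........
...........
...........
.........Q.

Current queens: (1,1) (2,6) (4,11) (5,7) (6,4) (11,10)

Row 3: attacked by (1,1)→{1,3}; (2,6)→{5,6,7}; (4,11)→{10,11}; (5,7)→{5,7,9}; (6,4)→{1,4,7}; (11,10)→{2,10}. Safe: 8. Place at column 8.
Row 7: attacked by (1,1)→{1,7}; (2,6)→{1,6,11}; (3,8)→{4,8}; (4,11)→{8,11}; (5,7)→{5,7,9}; (6,4)→{3,4,5}; (11,10)→{6,10}. Safe: 2. Place at column 2.
Row 8: attacked by (1,1)→{1,8}; (2,6)→{6}; (3,8)→{3,8}; (4,11)→{7,11}; (5,7)→{4,7,10}; (6,4)→{2,4,6}; (7,2)→{1,2,3}; (11,10)→{7,10}. Safe: 5, 9. Place at column 9.
Row 9: attacked by (1,1)→{1,9}; (2,6)→{6}; (3,8)→{2,8}; (4,11)→{6,11}; (5,7)→{3,7,11}; (6,4)→{1,4,7}; (7,2)→{2,4}; (8,9)→{8,9,10}; (11,10)→{8,10}. Safe: 5. Place at column 5.
Row 10: attacked by (1,1)→{1,10}; (2,6)→{6}; (3,8)→{1,8}; (4,11)→{5,11}; (5,7)→{2,7}; (6,4)→{4,8}; (7,2)→{2,5}; (8,9)→{7,9,11}; (9,5)→{4,5,6}; (11,10)→{9,10,11}. Safe: 3. Place at column 3.
Columns [1, 6, 8, 11, 7, 4, 2, 9, 5, 3, 10], r−c [0, -4, -5, -7, -2, 2, 5, -1, 4, 7, 1], r+c [2, 8, 11, 15, 12, 10, 9, 17, 14, 13, 21] are all distinct, so no two queens attack.

(1,1) (2,6) (3,8) (4,11) (5,7) (6,4) (7,2) (8,9) (9,5) (10,3) (11,10)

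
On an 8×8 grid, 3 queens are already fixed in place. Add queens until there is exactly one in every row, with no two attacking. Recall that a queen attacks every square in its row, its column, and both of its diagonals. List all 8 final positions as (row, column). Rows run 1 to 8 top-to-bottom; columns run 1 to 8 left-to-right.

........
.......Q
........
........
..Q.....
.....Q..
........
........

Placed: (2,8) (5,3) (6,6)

(1,5) (2,8) (3,4) (4,1) (5,3) (6,6) (7,2) (8,7)

Row 1: attacked by (2,8)→{7,8}; (5,3)→{3,7}; (6,6)→{1,6}. Safe: 2, 4, 5. Place at column 5.
Row 3: attacked by (1,5)→{3,5,7}; (2,8)→{7,8}; (5,3)→{1,3,5}; (6,6)→{3,6}. Safe: 2, 4. Place at column 4.
Row 4: attacked by (1,5)→{2,5,8}; (2,8)→{6,8}; (3,4)→{3,4,5}; (5,3)→{2,3,4}; (6,6)→{4,6,8}. Safe: 1, 7. Place at column 1.
Row 7: attacked by (1,5)→{5}; (2,8)→{3,8}; (3,4)→{4,8}; (4,1)→{1,4}; (5,3)→{1,3,5}; (6,6)→{5,6,7}. Safe: 2. Place at column 2.
Row 8: attacked by (1,5)→{5}; (2,8)→{2,8}; (3,4)→{4}; (4,1)→{1,5}; (5,3)→{3,6}; (6,6)→{4,6,8}; (7,2)→{1,2,3}. Safe: 7. Place at column 7.
Columns [5, 8, 4, 1, 3, 6, 2, 7], r−c [-4, -6, -1, 3, 2, 0, 5, 1], r+c [6, 10, 7, 5, 8, 12, 9, 15] are all distinct, so no two queens attack.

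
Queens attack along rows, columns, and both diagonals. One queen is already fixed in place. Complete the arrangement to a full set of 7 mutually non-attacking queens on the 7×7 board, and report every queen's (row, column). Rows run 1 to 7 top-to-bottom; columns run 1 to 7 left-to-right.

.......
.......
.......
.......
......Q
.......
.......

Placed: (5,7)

(1,5) (2,2) (3,6) (4,3) (5,7) (6,4) (7,1)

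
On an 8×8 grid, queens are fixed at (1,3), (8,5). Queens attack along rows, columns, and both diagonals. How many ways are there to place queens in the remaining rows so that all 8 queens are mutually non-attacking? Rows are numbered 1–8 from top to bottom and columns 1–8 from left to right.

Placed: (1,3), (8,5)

Branch on row 2: col 1 → 0; col 6 → 2; col 7 → 1; col 8 → 1.
Sum: 0 + 2 + 1 + 1 = 4.

4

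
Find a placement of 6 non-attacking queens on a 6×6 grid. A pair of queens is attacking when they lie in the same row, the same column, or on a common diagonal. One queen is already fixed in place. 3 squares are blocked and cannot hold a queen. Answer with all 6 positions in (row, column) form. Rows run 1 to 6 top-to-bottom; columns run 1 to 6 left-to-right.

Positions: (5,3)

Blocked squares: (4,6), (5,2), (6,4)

Row 1: attacked by (5,3)→{3}. Safe: 1, 2, 4, 5, 6. Place at column 2.
Row 2: attacked by (1,2)→{1,2,3}; (5,3)→{3,6}. Safe: 4, 5. Place at column 4.
Row 3: attacked by (1,2)→{2,4}; (2,4)→{3,4,5}; (5,3)→{1,3,5}. Safe: 6. Place at column 6.
Row 4: attacked by (1,2)→{2,5}; (2,4)→{2,4,6}; (3,6)→{5,6}; (5,3)→{2,3,4}. Blocked: 6. Safe: 1. Place at column 1.
Row 6: attacked by (1,2)→{2}; (2,4)→{4}; (3,6)→{3,6}; (4,1)→{1,3}; (5,3)→{2,3,4}. Blocked: 4. Safe: 5. Place at column 5.
Columns [2, 4, 6, 1, 3, 5], r−c [-1, -2, -3, 3, 2, 1], r+c [3, 6, 9, 5, 8, 11] are all distinct, so no two queens attack.

(1,2) (2,4) (3,6) (4,1) (5,3) (6,5)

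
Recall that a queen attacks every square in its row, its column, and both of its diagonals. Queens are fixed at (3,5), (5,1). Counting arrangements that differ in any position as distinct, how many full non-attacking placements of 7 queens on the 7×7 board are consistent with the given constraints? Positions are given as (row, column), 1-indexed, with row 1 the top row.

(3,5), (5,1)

Branch on row 1: col 2 → 1; col 4 → 0; col 6 → 1.
Sum: 1 + 0 + 1 = 2.

2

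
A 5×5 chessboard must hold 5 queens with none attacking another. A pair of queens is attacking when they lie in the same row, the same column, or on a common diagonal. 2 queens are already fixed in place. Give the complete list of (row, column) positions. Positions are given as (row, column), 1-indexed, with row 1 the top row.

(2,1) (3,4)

(1,3) (2,1) (3,4) (4,2) (5,5)

Row 1: attacked by (2,1)→{1,2}; (3,4)→{2,4}. Safe: 3, 5. Place at column 3.
Row 4: attacked by (1,3)→{3}; (2,1)→{1,3}; (3,4)→{3,4,5}. Safe: 2. Place at column 2.
Row 5: attacked by (1,3)→{3}; (2,1)→{1,4}; (3,4)→{2,4}; (4,2)→{1,2,3}. Safe: 5. Place at column 5.
Columns [3, 1, 4, 2, 5], r−c [-2, 1, -1, 2, 0], r+c [4, 3, 7, 6, 10] are all distinct, so no two queens attack.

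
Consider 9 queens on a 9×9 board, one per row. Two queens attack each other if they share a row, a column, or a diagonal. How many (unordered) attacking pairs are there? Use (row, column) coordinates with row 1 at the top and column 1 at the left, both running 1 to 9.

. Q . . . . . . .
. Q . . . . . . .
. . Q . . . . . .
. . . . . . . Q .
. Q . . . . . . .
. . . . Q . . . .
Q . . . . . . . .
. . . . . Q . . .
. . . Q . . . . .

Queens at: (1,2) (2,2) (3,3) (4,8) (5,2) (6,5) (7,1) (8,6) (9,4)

4

Same column: (1,2)–(2,2) (column 2); (1,2)–(5,2) (column 2); (2,2)–(5,2) (column 2).
Same diagonal: (2,2)–(3,3) (|2−3| = |2−3| = 1).
Total attacking pairs: 4.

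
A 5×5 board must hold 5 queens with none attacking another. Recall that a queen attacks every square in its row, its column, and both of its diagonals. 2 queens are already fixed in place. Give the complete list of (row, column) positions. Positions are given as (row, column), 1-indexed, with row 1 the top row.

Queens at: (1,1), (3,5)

(1,1) (2,3) (3,5) (4,2) (5,4)

Row 2: attacked by (1,1)→{1,2}; (3,5)→{4,5}. Safe: 3. Place at column 3.
Row 4: attacked by (1,1)→{1,4}; (2,3)→{1,3,5}; (3,5)→{4,5}. Safe: 2. Place at column 2.
Row 5: attacked by (1,1)→{1,5}; (2,3)→{3}; (3,5)→{3,5}; (4,2)→{1,2,3}. Safe: 4. Place at column 4.
Columns [1, 3, 5, 2, 4], r−c [0, -1, -2, 2, 1], r+c [2, 5, 8, 6, 9] are all distinct, so no two queens attack.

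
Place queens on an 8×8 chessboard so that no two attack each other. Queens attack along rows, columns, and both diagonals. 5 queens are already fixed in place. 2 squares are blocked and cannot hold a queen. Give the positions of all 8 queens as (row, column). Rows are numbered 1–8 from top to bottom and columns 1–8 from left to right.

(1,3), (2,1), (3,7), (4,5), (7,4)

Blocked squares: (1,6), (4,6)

(1,3) (2,1) (3,7) (4,5) (5,8) (6,2) (7,4) (8,6)

Row 5: attacked by (1,3)→{3,7}; (2,1)→{1,4}; (3,7)→{5,7}; (4,5)→{4,5,6}; (7,4)→{2,4,6}. Safe: 8. Place at column 8.
Row 6: attacked by (1,3)→{3,8}; (2,1)→{1,5}; (3,7)→{4,7}; (4,5)→{3,5,7}; (5,8)→{7,8}; (7,4)→{3,4,5}. Safe: 2, 6. Place at column 2.
Row 8: attacked by (1,3)→{3}; (2,1)→{1,7}; (3,7)→{2,7}; (4,5)→{1,5}; (5,8)→{5,8}; (6,2)→{2,4}; (7,4)→{3,4,5}. Safe: 6. Place at column 6.
Columns [3, 1, 7, 5, 8, 2, 4, 6], r−c [-2, 1, -4, -1, -3, 4, 3, 2], r+c [4, 3, 10, 9, 13, 8, 11, 14] are all distinct, so no two queens attack.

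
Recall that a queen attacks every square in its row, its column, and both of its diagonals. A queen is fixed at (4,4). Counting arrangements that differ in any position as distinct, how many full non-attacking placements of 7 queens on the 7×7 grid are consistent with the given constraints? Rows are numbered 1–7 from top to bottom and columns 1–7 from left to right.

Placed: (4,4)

Branch on row 1: col 2 → 2; col 3 → 2; col 5 → 2; col 6 → 2.
Sum: 2 + 2 + 2 + 2 = 8.

8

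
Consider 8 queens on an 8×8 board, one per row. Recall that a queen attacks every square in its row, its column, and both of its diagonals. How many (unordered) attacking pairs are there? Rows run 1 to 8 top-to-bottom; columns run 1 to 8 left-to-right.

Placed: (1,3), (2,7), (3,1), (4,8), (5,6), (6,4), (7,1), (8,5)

3

Same column: (3,1)–(7,1) (column 1).
Same diagonal: (1,3)–(3,1) (|1−3| = |3−1| = 2); (3,1)–(6,4) (|3−6| = |1−4| = 3).
Total attacking pairs: 3.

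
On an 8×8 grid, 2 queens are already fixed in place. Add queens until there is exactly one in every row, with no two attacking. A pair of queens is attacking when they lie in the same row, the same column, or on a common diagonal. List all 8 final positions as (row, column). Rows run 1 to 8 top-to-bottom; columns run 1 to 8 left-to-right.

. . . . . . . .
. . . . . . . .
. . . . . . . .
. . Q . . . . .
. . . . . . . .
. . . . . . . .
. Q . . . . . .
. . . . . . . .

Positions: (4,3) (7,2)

Row 1: attacked by (4,3)→{3,6}; (7,2)→{2,8}. Safe: 1, 4, 5, 7. Place at column 1.
Row 2: attacked by (1,1)→{1,2}; (4,3)→{1,3,5}; (7,2)→{2,7}. Safe: 4, 6, 8. Place at column 6.
Row 3: attacked by (1,1)→{1,3}; (2,6)→{5,6,7}; (4,3)→{2,3,4}; (7,2)→{2,6}. Safe: 8. Place at column 8.
Row 5: attacked by (1,1)→{1,5}; (2,6)→{3,6}; (3,8)→{6,8}; (4,3)→{2,3,4}; (7,2)→{2,4}. Safe: 7. Place at column 7.
Row 6: attacked by (1,1)→{1,6}; (2,6)→{2,6}; (3,8)→{5,8}; (4,3)→{1,3,5}; (5,7)→{6,7,8}; (7,2)→{1,2,3}. Safe: 4. Place at column 4.
Row 8: attacked by (1,1)→{1,8}; (2,6)→{6}; (3,8)→{3,8}; (4,3)→{3,7}; (5,7)→{4,7}; (6,4)→{2,4,6}; (7,2)→{1,2,3}. Safe: 5. Place at column 5.
Columns [1, 6, 8, 3, 7, 4, 2, 5], r−c [0, -4, -5, 1, -2, 2, 5, 3], r+c [2, 8, 11, 7, 12, 10, 9, 13] are all distinct, so no two queens attack.

(1,1) (2,6) (3,8) (4,3) (5,7) (6,4) (7,2) (8,5)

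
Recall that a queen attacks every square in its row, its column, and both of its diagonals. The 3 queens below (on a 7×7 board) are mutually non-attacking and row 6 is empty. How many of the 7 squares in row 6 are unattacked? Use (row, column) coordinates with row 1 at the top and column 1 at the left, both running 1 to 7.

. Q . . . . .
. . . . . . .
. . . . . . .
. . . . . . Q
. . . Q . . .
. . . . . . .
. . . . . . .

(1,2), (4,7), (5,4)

2

(1,2) attacks row 6 at column 2 and diagonals 7.
(4,7) attacks row 6 at column 7 and diagonals 5.
(5,4) attacks row 6 at column 4 and diagonals 3, 5.
Attacked columns: {2, 3, 4, 5, 7}. Safe: {1, 6}.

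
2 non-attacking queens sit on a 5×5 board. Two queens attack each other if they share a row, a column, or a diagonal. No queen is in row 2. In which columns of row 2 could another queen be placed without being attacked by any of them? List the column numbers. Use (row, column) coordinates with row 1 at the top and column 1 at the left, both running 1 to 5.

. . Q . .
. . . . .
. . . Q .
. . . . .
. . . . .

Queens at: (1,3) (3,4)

columns 1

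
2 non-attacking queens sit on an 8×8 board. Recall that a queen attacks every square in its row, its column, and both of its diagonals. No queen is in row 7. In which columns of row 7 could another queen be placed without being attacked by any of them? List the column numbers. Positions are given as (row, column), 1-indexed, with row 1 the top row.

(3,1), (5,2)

(3,1) attacks row 7 at column 1 and diagonals 5.
(5,2) attacks row 7 at column 2 and diagonals 4.
Attacked columns: {1, 2, 4, 5}. Safe: {3, 6, 7, 8}.

columns 3, 6, 7, 8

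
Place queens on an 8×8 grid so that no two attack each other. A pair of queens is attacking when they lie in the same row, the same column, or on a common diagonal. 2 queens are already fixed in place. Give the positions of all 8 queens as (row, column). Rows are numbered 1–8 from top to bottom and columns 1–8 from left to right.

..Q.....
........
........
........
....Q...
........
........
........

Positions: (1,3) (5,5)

Row 2: attacked by (1,3)→{2,3,4}; (5,5)→{2,5,8}. Safe: 1, 6, 7. Place at column 7.
Row 3: attacked by (1,3)→{1,3,5}; (2,7)→{6,7,8}; (5,5)→{3,5,7}. Safe: 2, 4. Place at column 2.
Row 4: attacked by (1,3)→{3,6}; (2,7)→{5,7}; (3,2)→{1,2,3}; (5,5)→{4,5,6}. Safe: 8. Place at column 8.
Row 6: attacked by (1,3)→{3,8}; (2,7)→{3,7}; (3,2)→{2,5}; (4,8)→{6,8}; (5,5)→{4,5,6}. Safe: 1. Place at column 1.
Row 7: attacked by (1,3)→{3}; (2,7)→{2,7}; (3,2)→{2,6}; (4,8)→{5,8}; (5,5)→{3,5,7}; (6,1)→{1,2}. Safe: 4. Place at column 4.
Row 8: attacked by (1,3)→{3}; (2,7)→{1,7}; (3,2)→{2,7}; (4,8)→{4,8}; (5,5)→{2,5,8}; (6,1)→{1,3}; (7,4)→{3,4,5}. Safe: 6. Place at column 6.
Columns [3, 7, 2, 8, 5, 1, 4, 6], r−c [-2, -5, 1, -4, 0, 5, 3, 2], r+c [4, 9, 5, 12, 10, 7, 11, 14] are all distinct, so no two queens attack.

(1,3) (2,7) (3,2) (4,8) (5,5) (6,1) (7,4) (8,6)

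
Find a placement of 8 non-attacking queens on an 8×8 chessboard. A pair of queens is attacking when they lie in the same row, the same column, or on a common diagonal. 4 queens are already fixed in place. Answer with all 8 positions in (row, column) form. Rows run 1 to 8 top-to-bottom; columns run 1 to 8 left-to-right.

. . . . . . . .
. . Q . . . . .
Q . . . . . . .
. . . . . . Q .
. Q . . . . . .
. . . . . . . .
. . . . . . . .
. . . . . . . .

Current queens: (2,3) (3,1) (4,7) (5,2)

Row 1: attacked by (2,3)→{2,3,4}; (3,1)→{1,3}; (4,7)→{4,7}; (5,2)→{2,6}. Safe: 5, 8. Place at column 5.
Row 6: attacked by (1,5)→{5}; (2,3)→{3,7}; (3,1)→{1,4}; (4,7)→{5,7}; (5,2)→{1,2,3}. Safe: 6, 8. Place at column 8.
Row 7: attacked by (1,5)→{5}; (2,3)→{3,8}; (3,1)→{1,5}; (4,7)→{4,7}; (5,2)→{2,4}; (6,8)→{7,8}. Safe: 6. Place at column 6.
Row 8: attacked by (1,5)→{5}; (2,3)→{3}; (3,1)→{1,6}; (4,7)→{3,7}; (5,2)→{2,5}; (6,8)→{6,8}; (7,6)→{5,6,7}. Safe: 4. Place at column 4.
Columns [5, 3, 1, 7, 2, 8, 6, 4], r−c [-4, -1, 2, -3, 3, -2, 1, 4], r+c [6, 5, 4, 11, 7, 14, 13, 12] are all distinct, so no two queens attack.

(1,5) (2,3) (3,1) (4,7) (5,2) (6,8) (7,6) (8,4)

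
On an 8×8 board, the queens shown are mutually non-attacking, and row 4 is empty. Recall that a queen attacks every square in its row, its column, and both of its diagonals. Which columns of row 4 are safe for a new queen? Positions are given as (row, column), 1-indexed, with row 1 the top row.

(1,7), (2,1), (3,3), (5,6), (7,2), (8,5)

(1,7) attacks row 4 at column 7 and diagonals 4.
(2,1) attacks row 4 at column 1 and diagonals 3.
(3,3) attacks row 4 at column 3 and diagonals 2, 4.
(5,6) attacks row 4 at column 6 and diagonals 5, 7.
(7,2) attacks row 4 at column 2 and diagonals 5.
(8,5) attacks row 4 at column 5 and diagonals 1.
Attacked columns: {1, 2, 3, 4, 5, 6, 7}. Safe: {8}.

columns 8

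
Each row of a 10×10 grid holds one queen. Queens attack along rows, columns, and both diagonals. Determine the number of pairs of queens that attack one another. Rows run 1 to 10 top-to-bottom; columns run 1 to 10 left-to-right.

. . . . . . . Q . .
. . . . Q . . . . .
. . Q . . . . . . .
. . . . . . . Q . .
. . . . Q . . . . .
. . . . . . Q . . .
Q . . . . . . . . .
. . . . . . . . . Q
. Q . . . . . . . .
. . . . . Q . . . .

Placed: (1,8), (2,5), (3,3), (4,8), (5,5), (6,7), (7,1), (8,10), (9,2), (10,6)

3

Same column: (1,8)–(4,8) (column 8); (2,5)–(5,5) (column 5).
Same diagonal: (3,3)–(5,5) (|3−5| = |3−5| = 2).
Total attacking pairs: 3.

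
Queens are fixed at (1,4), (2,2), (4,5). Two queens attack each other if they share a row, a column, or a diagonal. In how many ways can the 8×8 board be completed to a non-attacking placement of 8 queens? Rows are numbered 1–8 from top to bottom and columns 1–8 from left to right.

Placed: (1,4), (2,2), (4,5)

2

Branch on row 3: col 7 → 1; col 8 → 1.
Sum: 1 + 1 = 2.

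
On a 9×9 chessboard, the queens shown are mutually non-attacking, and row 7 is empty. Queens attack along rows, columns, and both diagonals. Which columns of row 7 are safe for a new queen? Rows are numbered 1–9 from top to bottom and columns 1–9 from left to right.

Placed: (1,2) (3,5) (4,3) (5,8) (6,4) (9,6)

(1,2) attacks row 7 at column 2 and diagonals 8.
(3,5) attacks row 7 at column 5 and diagonals 1, 9.
(4,3) attacks row 7 at column 3 and diagonals 6.
(5,8) attacks row 7 at column 8 and diagonals 6.
(6,4) attacks row 7 at column 4 and diagonals 3, 5.
(9,6) attacks row 7 at column 6 and diagonals 4, 8.
Attacked columns: {1, 2, 3, 4, 5, 6, 8, 9}. Safe: {7}.

columns 7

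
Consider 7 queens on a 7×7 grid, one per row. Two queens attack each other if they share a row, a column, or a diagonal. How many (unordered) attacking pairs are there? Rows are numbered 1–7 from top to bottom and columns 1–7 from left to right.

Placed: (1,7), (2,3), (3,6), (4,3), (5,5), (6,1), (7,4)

Same column: (2,3)–(4,3) (column 3).
Same diagonal: (4,3)–(6,1) (|4−6| = |3−1| = 2).
Total attacking pairs: 2.

2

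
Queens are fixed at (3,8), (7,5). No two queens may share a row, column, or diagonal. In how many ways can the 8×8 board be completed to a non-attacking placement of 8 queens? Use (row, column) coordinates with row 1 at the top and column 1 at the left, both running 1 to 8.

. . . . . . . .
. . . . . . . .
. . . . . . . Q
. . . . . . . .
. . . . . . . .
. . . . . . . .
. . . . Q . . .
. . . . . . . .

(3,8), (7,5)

3

Branch on row 1: col 1 → 0; col 2 → 0; col 3 → 1; col 4 → 2; col 7 → 0.
Sum: 0 + 0 + 1 + 2 + 0 = 3.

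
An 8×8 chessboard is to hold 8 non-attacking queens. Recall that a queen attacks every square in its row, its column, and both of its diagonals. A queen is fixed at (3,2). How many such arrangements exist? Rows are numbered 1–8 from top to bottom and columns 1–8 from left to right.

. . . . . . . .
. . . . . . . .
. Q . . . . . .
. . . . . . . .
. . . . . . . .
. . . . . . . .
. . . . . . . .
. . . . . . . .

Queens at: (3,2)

14

Branch on row 1: col 1 → 0; col 3 → 7; col 5 → 3; col 6 → 2; col 7 → 2; col 8 → 0.
Sum: 0 + 7 + 3 + 2 + 2 + 0 = 14.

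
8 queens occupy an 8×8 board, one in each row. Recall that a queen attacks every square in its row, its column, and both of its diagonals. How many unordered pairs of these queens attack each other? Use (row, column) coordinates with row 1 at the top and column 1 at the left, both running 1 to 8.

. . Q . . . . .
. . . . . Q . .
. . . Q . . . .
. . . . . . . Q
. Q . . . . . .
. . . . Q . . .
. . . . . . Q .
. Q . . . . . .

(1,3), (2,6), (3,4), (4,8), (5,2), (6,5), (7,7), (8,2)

3

Same column: (5,2)–(8,2) (column 2).
Same diagonal: (2,6)–(4,8) (|2−4| = |6−8| = 2); (3,4)–(5,2) (|3−5| = |4−2| = 2).
Total attacking pairs: 3.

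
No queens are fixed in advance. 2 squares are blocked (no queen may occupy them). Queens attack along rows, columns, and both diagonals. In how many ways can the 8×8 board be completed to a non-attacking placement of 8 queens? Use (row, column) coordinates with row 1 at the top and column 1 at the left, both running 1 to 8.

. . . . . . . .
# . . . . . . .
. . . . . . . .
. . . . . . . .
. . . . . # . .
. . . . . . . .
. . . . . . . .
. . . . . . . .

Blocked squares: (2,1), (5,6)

Branch on row 1: col 1 → 4; col 2 → 8; col 3 → 13; col 4 → 11; col 5 → 15; col 6 → 15; col 7 → 5; col 8 → 3.
Sum: 4 + 8 + 13 + 11 + 15 + 15 + 5 + 3 = 74.

74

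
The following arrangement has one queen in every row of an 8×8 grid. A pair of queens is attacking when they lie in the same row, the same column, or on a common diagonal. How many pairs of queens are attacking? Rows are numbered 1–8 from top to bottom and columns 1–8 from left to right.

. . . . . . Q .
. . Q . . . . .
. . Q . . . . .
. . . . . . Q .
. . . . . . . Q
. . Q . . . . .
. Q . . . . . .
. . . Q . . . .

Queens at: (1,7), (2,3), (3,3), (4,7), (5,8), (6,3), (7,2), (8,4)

Same column: (1,7)–(4,7) (column 7); (2,3)–(3,3) (column 3); (2,3)–(6,3) (column 3); (3,3)–(6,3) (column 3).
Same diagonal: (4,7)–(5,8) (|4−5| = |7−8| = 1); (6,3)–(7,2) (|6−7| = |3−2| = 1).
Total attacking pairs: 6.

6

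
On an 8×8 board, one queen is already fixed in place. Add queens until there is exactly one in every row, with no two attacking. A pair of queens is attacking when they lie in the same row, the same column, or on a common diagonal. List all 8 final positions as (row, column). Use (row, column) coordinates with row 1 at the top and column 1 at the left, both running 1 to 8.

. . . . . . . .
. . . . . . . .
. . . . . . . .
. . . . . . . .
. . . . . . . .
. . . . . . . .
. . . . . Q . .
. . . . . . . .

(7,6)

Row 1: attacked by (7,6)→{6}. Safe: 1, 2, 3, 4, 5, 7, 8. Place at column 5.
Row 2: attacked by (1,5)→{4,5,6}; (7,6)→{1,6}. Safe: 2, 3, 7, 8. Place at column 3.
Row 3: attacked by (1,5)→{3,5,7}; (2,3)→{2,3,4}; (7,6)→{2,6}. Safe: 1, 8. Place at column 1.
Row 4: attacked by (1,5)→{2,5,8}; (2,3)→{1,3,5}; (3,1)→{1,2}; (7,6)→{3,6}. Safe: 4, 7. Place at column 7.
Row 5: attacked by (1,5)→{1,5}; (2,3)→{3,6}; (3,1)→{1,3}; (4,7)→{6,7,8}; (7,6)→{4,6,8}. Safe: 2. Place at column 2.
Row 6: attacked by (1,5)→{5}; (2,3)→{3,7}; (3,1)→{1,4}; (4,7)→{5,7}; (5,2)→{1,2,3}; (7,6)→{5,6,7}. Safe: 8. Place at column 8.
Row 8: attacked by (1,5)→{5}; (2,3)→{3}; (3,1)→{1,6}; (4,7)→{3,7}; (5,2)→{2,5}; (6,8)→{6,8}; (7,6)→{5,6,7}. Safe: 4. Place at column 4.
Columns [5, 3, 1, 7, 2, 8, 6, 4], r−c [-4, -1, 2, -3, 3, -2, 1, 4], r+c [6, 5, 4, 11, 7, 14, 13, 12] are all distinct, so no two queens attack.

(1,5) (2,3) (3,1) (4,7) (5,2) (6,8) (7,6) (8,4)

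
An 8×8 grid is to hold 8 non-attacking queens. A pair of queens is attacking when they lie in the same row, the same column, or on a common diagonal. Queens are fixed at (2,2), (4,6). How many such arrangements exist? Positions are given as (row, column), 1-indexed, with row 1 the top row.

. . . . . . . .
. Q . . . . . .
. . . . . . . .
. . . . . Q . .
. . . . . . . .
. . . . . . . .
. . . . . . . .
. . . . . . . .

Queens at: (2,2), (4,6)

Branch on row 1: col 4 → 1; col 5 → 1; col 7 → 0; col 8 → 0.
Sum: 1 + 1 + 0 + 0 = 2.

2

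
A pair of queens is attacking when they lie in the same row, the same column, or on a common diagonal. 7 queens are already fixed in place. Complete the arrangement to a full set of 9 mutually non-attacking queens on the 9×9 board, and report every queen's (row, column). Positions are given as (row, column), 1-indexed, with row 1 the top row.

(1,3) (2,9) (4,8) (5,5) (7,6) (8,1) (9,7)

Row 3: attacked by (1,3)→{1,3,5}; (2,9)→{8,9}; (4,8)→{7,8,9}; (5,5)→{3,5,7}; (7,6)→{2,6}; (8,1)→{1,6}; (9,7)→{1,7}. Safe: 4. Place at column 4.
Row 6: attacked by (1,3)→{3,8}; (2,9)→{5,9}; (3,4)→{1,4,7}; (4,8)→{6,8}; (5,5)→{4,5,6}; (7,6)→{5,6,7}; (8,1)→{1,3}; (9,7)→{4,7}. Safe: 2. Place at column 2.
Columns [3, 9, 4, 8, 5, 2, 6, 1, 7], r−c [-2, -7, -1, -4, 0, 4, 1, 7, 2], r+c [4, 11, 7, 12, 10, 8, 13, 9, 16] are all distinct, so no two queens attack.

(1,3) (2,9) (3,4) (4,8) (5,5) (6,2) (7,6) (8,1) (9,7)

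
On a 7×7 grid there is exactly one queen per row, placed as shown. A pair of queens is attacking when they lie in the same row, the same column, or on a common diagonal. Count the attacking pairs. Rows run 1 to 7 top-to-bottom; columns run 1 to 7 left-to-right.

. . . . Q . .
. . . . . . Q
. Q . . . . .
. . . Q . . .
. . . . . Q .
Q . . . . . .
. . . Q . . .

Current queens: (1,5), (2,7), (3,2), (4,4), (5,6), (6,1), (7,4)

2

Same column: (4,4)–(7,4) (column 4).
Same diagonal: (5,6)–(7,4) (|5−7| = |6−4| = 2).
Total attacking pairs: 2.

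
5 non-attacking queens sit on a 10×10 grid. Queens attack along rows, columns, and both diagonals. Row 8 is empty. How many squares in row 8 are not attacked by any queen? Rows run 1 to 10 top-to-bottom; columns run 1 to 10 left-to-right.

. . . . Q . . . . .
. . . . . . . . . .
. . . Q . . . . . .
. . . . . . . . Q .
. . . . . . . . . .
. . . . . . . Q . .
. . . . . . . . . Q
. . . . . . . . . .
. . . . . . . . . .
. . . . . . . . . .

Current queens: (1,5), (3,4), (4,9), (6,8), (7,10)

4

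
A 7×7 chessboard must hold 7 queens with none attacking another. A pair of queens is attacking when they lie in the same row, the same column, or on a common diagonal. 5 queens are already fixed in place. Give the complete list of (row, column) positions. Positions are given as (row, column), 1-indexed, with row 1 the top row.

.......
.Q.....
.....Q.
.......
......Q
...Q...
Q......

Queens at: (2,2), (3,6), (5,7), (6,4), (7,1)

Row 1: attacked by (2,2)→{1,2,3}; (3,6)→{4,6}; (5,7)→{3,7}; (6,4)→{4}; (7,1)→{1,7}. Safe: 5. Place at column 5.
Row 4: attacked by (1,5)→{2,5}; (2,2)→{2,4}; (3,6)→{5,6,7}; (5,7)→{6,7}; (6,4)→{2,4,6}; (7,1)→{1,4}. Safe: 3. Place at column 3.
Columns [5, 2, 6, 3, 7, 4, 1], r−c [-4, 0, -3, 1, -2, 2, 6], r+c [6, 4, 9, 7, 12, 10, 8] are all distinct, so no two queens attack.

(1,5) (2,2) (3,6) (4,3) (5,7) (6,4) (7,1)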